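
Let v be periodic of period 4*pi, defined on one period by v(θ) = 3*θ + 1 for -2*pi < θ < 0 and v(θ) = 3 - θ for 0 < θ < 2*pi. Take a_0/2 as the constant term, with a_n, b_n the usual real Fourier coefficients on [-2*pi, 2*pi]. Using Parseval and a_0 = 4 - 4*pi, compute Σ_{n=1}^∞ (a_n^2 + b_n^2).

Parseval: a_0^2/2 + Σ_{n≥1} (a_n^2+b_n^2) = (1/(2*pi)) ∫_{-2*pi}^{2*pi} v(θ)^2 dθ = -12*pi + 10 + 40*pi**2/3.
Subtract a_0^2/2 = 8*(1 - pi)**2: Σ (a_n^2+b_n^2) = 2 + 4*pi + 16*pi**2/3.

2 + 4*pi + 16*pi**2/3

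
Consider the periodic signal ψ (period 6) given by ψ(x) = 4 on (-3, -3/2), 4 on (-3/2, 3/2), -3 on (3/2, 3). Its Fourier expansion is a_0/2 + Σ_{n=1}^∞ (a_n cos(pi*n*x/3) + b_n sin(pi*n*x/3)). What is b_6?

b_6 = 1/3 ∫_{-3}^{3} ψ(x) sin(2*pi*x) dx.
Split the integral at the breakpoints.
Directly, an antiderivative of (4) sin(2*pi*x) is -2*cos(2*pi*x)/pi; evaluating from -3 to -3/2: ∫_{-3}^{-3/2} (4) sin(2*pi*x) dx = (2/pi) - (-2/pi) = 4/pi.
Directly, an antiderivative of (4) sin(2*pi*x) is -2*cos(2*pi*x)/pi; evaluating from -3/2 to 3/2: ∫_{-3/2}^{3/2} (4) sin(2*pi*x) dx = (2/pi) - (2/pi) = 0.
Directly, an antiderivative of (-3) sin(2*pi*x) is 3*cos(2*pi*x)/(2*pi); evaluating from 3/2 to 3: ∫_{3/2}^{3} (-3) sin(2*pi*x) dx = (3/(2*pi)) - (-3/(2*pi)) = 3/pi.
Summing the pieces and multiplying by (1/3) gives b_6 = 7/(3*pi).

7/(3*pi)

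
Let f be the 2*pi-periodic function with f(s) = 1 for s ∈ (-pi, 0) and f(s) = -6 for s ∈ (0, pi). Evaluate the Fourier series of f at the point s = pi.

At s = pi the one-sided limits are f(pi^-) = -6 and f(pi^+) = 1.
By Dirichlet's theorem the series converges to their average, [(-6) + (1)]/2 = -5/2.

-5/2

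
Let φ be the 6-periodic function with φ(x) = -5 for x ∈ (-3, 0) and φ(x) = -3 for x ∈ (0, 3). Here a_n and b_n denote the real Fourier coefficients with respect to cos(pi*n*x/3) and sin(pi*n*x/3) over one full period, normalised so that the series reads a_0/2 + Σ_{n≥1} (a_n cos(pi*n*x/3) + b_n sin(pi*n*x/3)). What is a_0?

-8

a_0 = 1/3 ∫_{-3}^{3} φ(x) dx = 1/3 · (-24) = -8.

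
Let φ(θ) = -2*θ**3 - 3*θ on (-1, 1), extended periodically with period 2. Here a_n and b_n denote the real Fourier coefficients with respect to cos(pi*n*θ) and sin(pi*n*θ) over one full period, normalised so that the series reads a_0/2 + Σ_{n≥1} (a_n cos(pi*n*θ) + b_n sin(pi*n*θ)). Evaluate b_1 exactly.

-10/pi + 24/pi**3

b_1 = ∫_{-1}^{1} φ(θ) sin(pi*θ) dθ.
φ is odd and sin(pi*θ) is odd, so the integrand is even and b_1 = 2 ∫_0^{1} φ(θ) sin(pi*θ) dθ.
Integrating by parts three times (tabular method), an antiderivative of (-2*θ**3 - 3*θ) sin(pi*θ) is 2*θ**3*cos(pi*θ)/pi - 6*θ**2*sin(pi*θ)/pi**2 - 12*θ*cos(pi*θ)/pi**3 + 3*θ*cos(pi*θ)/pi - 3*sin(pi*θ)/pi**2 + 12*sin(pi*θ)/pi**4; evaluating from 0 to 1: ∫_{0}^{1} (-2*θ**3 - 3*θ) sin(pi*θ) dθ = (-5/pi + 12/pi**3) - (0) = -5/pi + 12/pi**3.
Hence b_1 = 2·(-5/pi + 12/pi**3) = -10/pi + 24/pi**3.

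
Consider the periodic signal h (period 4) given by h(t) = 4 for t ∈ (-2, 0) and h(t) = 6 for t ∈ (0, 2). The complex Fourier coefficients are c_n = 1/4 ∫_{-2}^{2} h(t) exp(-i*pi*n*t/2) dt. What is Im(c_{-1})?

2/pi

Since h is real-valued, Im(c_{-1}) = -1/4 ∫_{-2}^{2} h(t) sin(-pi*t/2) dt = b_{1}/2.
Split the integral at the breakpoints.
Directly, an antiderivative of (4) sin(-pi*t/2) is 8*cos(pi*t/2)/pi; evaluating from -2 to 0: ∫_{-2}^{0} (4) sin(-pi*t/2) dt = (8/pi) - (-8/pi) = 16/pi.
Directly, an antiderivative of (6) sin(-pi*t/2) is 12*cos(pi*t/2)/pi; evaluating from 0 to 2: ∫_{0}^{2} (6) sin(-pi*t/2) dt = (-12/pi) - (12/pi) = -24/pi.
So ∫_{-2}^{2} h(t) sin(-pi*t/2) dt = -8/pi.
Hence Im(c_{-1}) = (-1/4)·(-8/pi) = 2/pi.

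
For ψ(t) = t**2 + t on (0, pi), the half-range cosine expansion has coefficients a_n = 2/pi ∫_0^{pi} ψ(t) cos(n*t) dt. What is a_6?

a_6 = 2/pi ∫_0^{pi} (t**2 + t) cos(6*t) dt.
Integrating by parts twice (tabular method), an antiderivative of (t**2 + t) cos(6*t) is t**2*sin(6*t)/6 + t*sin(6*t)/6 + t*cos(6*t)/18 - sin(6*t)/108 + cos(6*t)/36; evaluating from 0 to pi: ∫_{0}^{pi} (t**2 + t) cos(6*t) dt = (1/36 + pi/18) - (1/36) = pi/18.
Hence a_6 = (2/pi)·(pi/18) = 1/9.

1/9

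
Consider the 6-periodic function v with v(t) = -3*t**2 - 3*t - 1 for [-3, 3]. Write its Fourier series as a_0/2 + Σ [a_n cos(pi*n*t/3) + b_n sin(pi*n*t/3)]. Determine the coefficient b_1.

b_1 = 1/3 ∫_{-3}^{3} v(t) sin(pi*t/3) dt.
Integrating by parts twice (tabular method), an antiderivative of (-3*t**2 - 3*t - 1) sin(pi*t/3) is 9*t**2*cos(pi*t/3)/pi - 54*t*sin(pi*t/3)/pi**2 + 9*t*cos(pi*t/3)/pi - 27*sin(pi*t/3)/pi**2 - 162*cos(pi*t/3)/pi**3 + 3*cos(pi*t/3)/pi; evaluating from -3 to 3: ∫_{-3}^{3} (-3*t**2 - 3*t - 1) sin(pi*t/3) dt = (-111/pi + 162/pi**3) - (-57/pi + 162/pi**3) = -54/pi.
Hence b_1 = (1/3)·(-54/pi) = -18/pi.

-18/pi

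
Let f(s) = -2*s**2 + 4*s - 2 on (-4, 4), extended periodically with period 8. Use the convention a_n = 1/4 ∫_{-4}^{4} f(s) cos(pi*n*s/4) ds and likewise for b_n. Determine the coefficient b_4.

-8/pi

b_4 = 1/4 ∫_{-4}^{4} f(s) sin(pi*s) ds.
Integrating by parts twice (tabular method), an antiderivative of (-2*s**2 + 4*s - 2) sin(pi*s) is 2*s**2*cos(pi*s)/pi - 4*s*sin(pi*s)/pi**2 - 4*s*cos(pi*s)/pi + 4*sin(pi*s)/pi**2 - 4*cos(pi*s)/pi**3 + 2*cos(pi*s)/pi; evaluating from -4 to 4: ∫_{-4}^{4} (-2*s**2 + 4*s - 2) sin(pi*s) ds = (-4/pi**3 + 18/pi) - (-4/pi**3 + 50/pi) = -32/pi.
Hence b_4 = (1/4)·(-32/pi) = -8/pi.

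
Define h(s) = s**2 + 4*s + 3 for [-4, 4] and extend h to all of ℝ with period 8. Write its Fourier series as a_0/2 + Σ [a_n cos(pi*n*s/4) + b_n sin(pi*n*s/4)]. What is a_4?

a_4 = 1/4 ∫_{-4}^{4} h(s) cos(pi*s) ds.
Integrating by parts twice (tabular method), an antiderivative of (s**2 + 4*s + 3) cos(pi*s) is s**2*sin(pi*s)/pi + 4*s*sin(pi*s)/pi + 2*s*cos(pi*s)/pi**2 - 2*sin(pi*s)/pi**3 + 3*sin(pi*s)/pi + 4*cos(pi*s)/pi**2; evaluating from -4 to 4: ∫_{-4}^{4} (s**2 + 4*s + 3) cos(pi*s) ds = (12/pi**2) - (-4/pi**2) = 16/pi**2.
Hence a_4 = (1/4)·(16/pi**2) = 4/pi**2.

4/pi**2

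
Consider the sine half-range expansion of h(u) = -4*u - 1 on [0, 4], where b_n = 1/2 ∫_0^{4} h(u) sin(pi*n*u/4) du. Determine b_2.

b_2 = 1/2 ∫_0^{4} (-4*u - 1) sin(pi*u/2) du.
Integrating by parts (boundary term plus one more integral), an antiderivative of (-4*u - 1) sin(pi*u/2) is 8*u*cos(pi*u/2)/pi - 16*sin(pi*u/2)/pi**2 + 2*cos(pi*u/2)/pi; evaluating from 0 to 4: ∫_{0}^{4} (-4*u - 1) sin(pi*u/2) du = (34/pi) - (2/pi) = 32/pi.
Hence b_2 = (1/2)·(32/pi) = 16/pi.

16/pi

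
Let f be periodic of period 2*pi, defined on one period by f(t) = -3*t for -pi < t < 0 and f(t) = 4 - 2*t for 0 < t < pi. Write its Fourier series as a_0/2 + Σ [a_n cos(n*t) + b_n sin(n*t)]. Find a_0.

pi/2 + 4

a_0 = 1/pi ∫_{-pi}^{pi} f(t) dt = 1/pi · (pi*(pi + 8)/2) = pi/2 + 4.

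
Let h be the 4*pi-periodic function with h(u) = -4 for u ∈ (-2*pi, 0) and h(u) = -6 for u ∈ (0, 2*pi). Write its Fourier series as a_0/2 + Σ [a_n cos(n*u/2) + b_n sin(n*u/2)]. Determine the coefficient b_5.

b_5 = (1/(2*pi)) ∫_{-2*pi}^{2*pi} h(u) sin(5*u/2) du.
Split the integral at the breakpoints.
Directly, an antiderivative of (-4) sin(5*u/2) is 8*cos(5*u/2)/5; evaluating from -2*pi to 0: ∫_{-2*pi}^{0} (-4) sin(5*u/2) du = (8/5) - (-8/5) = 16/5.
Directly, an antiderivative of (-6) sin(5*u/2) is 12*cos(5*u/2)/5; evaluating from 0 to 2*pi: ∫_{0}^{2*pi} (-6) sin(5*u/2) du = (-12/5) - (12/5) = -24/5.
Summing the pieces and multiplying by (1/(2*pi)) gives b_5 = -4/(5*pi).

-4/(5*pi)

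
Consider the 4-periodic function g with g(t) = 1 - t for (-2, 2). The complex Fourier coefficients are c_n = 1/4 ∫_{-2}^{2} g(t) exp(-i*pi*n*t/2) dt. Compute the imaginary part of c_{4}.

-1/(2*pi)

Since g is real-valued, Im(c_{4}) = -1/4 ∫_{-2}^{2} g(t) sin(2*pi*t) dt = -b_{4}/2.
Integrating by parts (boundary term plus one more integral), an antiderivative of (1 - t) sin(2*pi*t) is t*cos(2*pi*t)/(2*pi) - sin(2*pi*t)/(4*pi**2) - cos(2*pi*t)/(2*pi); evaluating from -2 to 2: ∫_{-2}^{2} (1 - t) sin(2*pi*t) dt = (1/(2*pi)) - (-3/(2*pi)) = 2/pi.
Hence Im(c_{4}) = (-1/4)·(2/pi) = -1/(2*pi).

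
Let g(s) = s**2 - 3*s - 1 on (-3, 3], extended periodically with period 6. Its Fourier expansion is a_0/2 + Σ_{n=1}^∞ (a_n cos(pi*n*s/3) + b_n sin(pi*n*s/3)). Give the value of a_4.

9/(4*pi**2)

a_4 = 1/3 ∫_{-3}^{3} g(s) cos(4*pi*s/3) ds.
Integrating by parts twice (tabular method), an antiderivative of (s**2 - 3*s - 1) cos(4*pi*s/3) is 3*s**2*sin(4*pi*s/3)/(4*pi) - 9*s*sin(4*pi*s/3)/(4*pi) + 9*s*cos(4*pi*s/3)/(8*pi**2) - 3*sin(4*pi*s/3)/(4*pi) - 27*sin(4*pi*s/3)/(32*pi**3) - 27*cos(4*pi*s/3)/(16*pi**2); evaluating from -3 to 3: ∫_{-3}^{3} (s**2 - 3*s - 1) cos(4*pi*s/3) ds = (27/(16*pi**2)) - (-81/(16*pi**2)) = 27/(4*pi**2).
Hence a_4 = (1/3)·(27/(4*pi**2)) = 9/(4*pi**2).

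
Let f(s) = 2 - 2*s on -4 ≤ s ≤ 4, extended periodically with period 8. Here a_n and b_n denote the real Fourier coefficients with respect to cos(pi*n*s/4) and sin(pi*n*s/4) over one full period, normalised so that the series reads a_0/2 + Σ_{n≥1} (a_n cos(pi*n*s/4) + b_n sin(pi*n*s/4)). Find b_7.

-16/(7*pi)

b_7 = 1/4 ∫_{-4}^{4} f(s) sin(7*pi*s/4) ds.
Integrating by parts (boundary term plus one more integral), an antiderivative of (2 - 2*s) sin(7*pi*s/4) is 8*s*cos(7*pi*s/4)/(7*pi) - 32*sin(7*pi*s/4)/(49*pi**2) - 8*cos(7*pi*s/4)/(7*pi); evaluating from -4 to 4: ∫_{-4}^{4} (2 - 2*s) sin(7*pi*s/4) ds = (-24/(7*pi)) - (40/(7*pi)) = -64/(7*pi).
Hence b_7 = (1/4)·(-64/(7*pi)) = -16/(7*pi).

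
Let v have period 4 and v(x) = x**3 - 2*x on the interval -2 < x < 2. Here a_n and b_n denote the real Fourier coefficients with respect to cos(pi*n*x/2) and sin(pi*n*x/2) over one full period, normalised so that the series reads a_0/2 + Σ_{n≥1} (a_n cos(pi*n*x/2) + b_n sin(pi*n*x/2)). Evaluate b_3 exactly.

8*(-4 + 3*pi**2)/(9*pi**3)

b_3 = 1/2 ∫_{-2}^{2} v(x) sin(3*pi*x/2) dx.
v is odd and sin(3*pi*x/2) is odd, so the integrand is even and b_3 = ∫_0^{2} v(x) sin(3*pi*x/2) dx.
Integrating by parts three times (tabular method), an antiderivative of (x**3 - 2*x) sin(3*pi*x/2) is -2*x**3*cos(3*pi*x/2)/(3*pi) + 4*x**2*sin(3*pi*x/2)/(3*pi**2) + 16*x*cos(3*pi*x/2)/(9*pi**3) + 4*x*cos(3*pi*x/2)/(3*pi) - 8*sin(3*pi*x/2)/(9*pi**2) - 32*sin(3*pi*x/2)/(27*pi**4); evaluating from 0 to 2: ∫_{0}^{2} (x**3 - 2*x) sin(3*pi*x/2) dx = (8*(-4 + 3*pi**2)/(9*pi**3)) - (0) = 8*(-4 + 3*pi**2)/(9*pi**3).
Hence b_3 = 8*(-4 + 3*pi**2)/(9*pi**3).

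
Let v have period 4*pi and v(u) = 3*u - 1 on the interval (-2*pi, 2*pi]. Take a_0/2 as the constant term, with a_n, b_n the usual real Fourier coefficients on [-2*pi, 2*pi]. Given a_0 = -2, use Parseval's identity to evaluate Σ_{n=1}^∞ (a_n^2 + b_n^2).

Parseval: a_0^2/2 + Σ_{n≥1} (a_n^2+b_n^2) = (1/(2*pi)) ∫_{-2*pi}^{2*pi} v(u)^2 du = 2 + 24*pi**2.
Subtract a_0^2/2 = 2: Σ (a_n^2+b_n^2) = 24*pi**2.

24*pi**2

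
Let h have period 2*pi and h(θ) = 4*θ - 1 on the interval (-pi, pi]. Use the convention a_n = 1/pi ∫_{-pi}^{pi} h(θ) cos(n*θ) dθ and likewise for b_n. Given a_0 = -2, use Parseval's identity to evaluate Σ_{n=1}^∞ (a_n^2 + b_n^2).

32*pi**2/3

Parseval: a_0^2/2 + Σ_{n≥1} (a_n^2+b_n^2) = 1/pi ∫_{-pi}^{pi} h(θ)^2 dθ = 2 + 32*pi**2/3.
Subtract a_0^2/2 = 2: Σ (a_n^2+b_n^2) = 32*pi**2/3.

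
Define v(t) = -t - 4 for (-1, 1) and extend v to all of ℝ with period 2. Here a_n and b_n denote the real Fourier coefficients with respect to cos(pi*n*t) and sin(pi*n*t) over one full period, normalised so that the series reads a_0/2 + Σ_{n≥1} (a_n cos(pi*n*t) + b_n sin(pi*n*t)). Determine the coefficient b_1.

b_1 = ∫_{-1}^{1} v(t) sin(pi*t) dt.
Integrating by parts (boundary term plus one more integral), an antiderivative of (-t - 4) sin(pi*t) is t*cos(pi*t)/pi - sin(pi*t)/pi**2 + 4*cos(pi*t)/pi; evaluating from -1 to 1: ∫_{-1}^{1} (-t - 4) sin(pi*t) dt = (-5/pi) - (-3/pi) = -2/pi.
Hence b_1 = -2/pi.

-2/pi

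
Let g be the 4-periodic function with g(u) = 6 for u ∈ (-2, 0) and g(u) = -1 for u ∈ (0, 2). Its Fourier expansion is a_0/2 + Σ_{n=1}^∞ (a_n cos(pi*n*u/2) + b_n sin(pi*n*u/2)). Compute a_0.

a_0 = 1/2 ∫_{-2}^{2} g(u) du = 1/2 · (10) = 5.

5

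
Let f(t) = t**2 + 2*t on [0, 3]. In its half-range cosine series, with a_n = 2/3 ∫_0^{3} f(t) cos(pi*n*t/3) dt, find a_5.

a_5 = 2/3 ∫_0^{3} (t**2 + 2*t) cos(5*pi*t/3) dt.
Integrating by parts twice (tabular method), an antiderivative of (t**2 + 2*t) cos(5*pi*t/3) is 3*t**2*sin(5*pi*t/3)/(5*pi) + 6*t*sin(5*pi*t/3)/(5*pi) + 18*t*cos(5*pi*t/3)/(25*pi**2) - 54*sin(5*pi*t/3)/(125*pi**3) + 18*cos(5*pi*t/3)/(25*pi**2); evaluating from 0 to 3: ∫_{0}^{3} (t**2 + 2*t) cos(5*pi*t/3) dt = (-72/(25*pi**2)) - (18/(25*pi**2)) = -18/(5*pi**2).
Hence a_5 = (2/3)·(-18/(5*pi**2)) = -12/(5*pi**2).

-12/(5*pi**2)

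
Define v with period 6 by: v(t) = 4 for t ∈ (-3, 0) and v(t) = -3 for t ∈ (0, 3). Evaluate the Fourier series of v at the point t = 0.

At t = 0 the one-sided limits are v(0^-) = 4 and v(0^+) = -3.
By Dirichlet's theorem the series converges to their average, [(4) + (-3)]/2 = 1/2.

1/2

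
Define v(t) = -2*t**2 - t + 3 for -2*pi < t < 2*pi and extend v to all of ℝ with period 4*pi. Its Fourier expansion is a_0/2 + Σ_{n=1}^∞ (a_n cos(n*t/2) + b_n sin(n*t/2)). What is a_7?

a_7 = (1/(2*pi)) ∫_{-2*pi}^{2*pi} v(t) cos(7*t/2) dt.
Integrating by parts twice (tabular method), an antiderivative of (-2*t**2 - t + 3) cos(7*t/2) is -4*t**2*sin(7*t/2)/7 - 2*t*sin(7*t/2)/7 - 16*t*cos(7*t/2)/49 + 326*sin(7*t/2)/343 - 4*cos(7*t/2)/49; evaluating from -2*pi to 2*pi: ∫_{-2*pi}^{2*pi} (-2*t**2 - t + 3) cos(7*t/2) dt = (4/49 + 32*pi/49) - (4/49 - 32*pi/49) = 64*pi/49.
Hence a_7 = (1/(2*pi))·(64*pi/49) = 32/49.

32/49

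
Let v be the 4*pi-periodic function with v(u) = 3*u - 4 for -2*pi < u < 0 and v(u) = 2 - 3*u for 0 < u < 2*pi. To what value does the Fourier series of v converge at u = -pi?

-3*pi - 4

v is continuous at u = -pi with value -3*pi - 4, so the series converges to -3*pi - 4 there.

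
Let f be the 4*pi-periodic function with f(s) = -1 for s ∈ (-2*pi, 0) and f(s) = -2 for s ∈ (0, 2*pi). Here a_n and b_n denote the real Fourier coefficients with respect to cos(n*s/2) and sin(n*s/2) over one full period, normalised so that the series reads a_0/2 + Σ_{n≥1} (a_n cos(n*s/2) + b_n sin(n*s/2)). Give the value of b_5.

b_5 = (1/(2*pi)) ∫_{-2*pi}^{2*pi} f(s) sin(5*s/2) ds.
Split the integral at the breakpoints.
Directly, an antiderivative of (-1) sin(5*s/2) is 2*cos(5*s/2)/5; evaluating from -2*pi to 0: ∫_{-2*pi}^{0} (-1) sin(5*s/2) ds = (2/5) - (-2/5) = 4/5.
Directly, an antiderivative of (-2) sin(5*s/2) is 4*cos(5*s/2)/5; evaluating from 0 to 2*pi: ∫_{0}^{2*pi} (-2) sin(5*s/2) ds = (-4/5) - (4/5) = -8/5.
Summing the pieces and multiplying by (1/(2*pi)) gives b_5 = -2/(5*pi).

-2/(5*pi)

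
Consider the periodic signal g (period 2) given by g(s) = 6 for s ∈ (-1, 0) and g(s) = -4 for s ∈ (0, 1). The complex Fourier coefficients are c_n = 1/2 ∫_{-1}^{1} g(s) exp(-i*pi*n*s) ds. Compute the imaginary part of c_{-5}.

Since g is real-valued, Im(c_{-5}) = -1/2 ∫_{-1}^{1} g(s) sin(-5*pi*s) ds = b_{5}/2.
Split the integral at the breakpoints.
Directly, an antiderivative of (6) sin(-5*pi*s) is 6*cos(5*pi*s)/(5*pi); evaluating from -1 to 0: ∫_{-1}^{0} (6) sin(-5*pi*s) ds = (6/(5*pi)) - (-6/(5*pi)) = 12/(5*pi).
Directly, an antiderivative of (-4) sin(-5*pi*s) is -4*cos(5*pi*s)/(5*pi); evaluating from 0 to 1: ∫_{0}^{1} (-4) sin(-5*pi*s) ds = (4/(5*pi)) - (-4/(5*pi)) = 8/(5*pi).
So ∫_{-1}^{1} g(s) sin(-5*pi*s) ds = 4/pi.
Hence Im(c_{-5}) = (-1/2)·(4/pi) = -2/pi.

-2/pi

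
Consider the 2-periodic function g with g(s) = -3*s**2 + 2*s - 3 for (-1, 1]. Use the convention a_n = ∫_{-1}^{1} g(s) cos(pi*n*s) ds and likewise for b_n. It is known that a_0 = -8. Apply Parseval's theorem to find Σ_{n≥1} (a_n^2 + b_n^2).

64/15

Parseval: a_0^2/2 + Σ_{n≥1} (a_n^2+b_n^2) = ∫_{-1}^{1} g(s)^2 ds = 544/15.
Subtract a_0^2/2 = 32: Σ (a_n^2+b_n^2) = 64/15.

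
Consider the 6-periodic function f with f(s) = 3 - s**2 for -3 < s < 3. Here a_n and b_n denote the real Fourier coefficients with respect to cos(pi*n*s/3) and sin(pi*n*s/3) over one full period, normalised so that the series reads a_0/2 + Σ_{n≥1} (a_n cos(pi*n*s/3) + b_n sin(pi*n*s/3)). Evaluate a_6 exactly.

a_6 = 1/3 ∫_{-3}^{3} f(s) cos(2*pi*s) ds.
f is even and cos(2*pi*s) is even, so the integrand is even and a_6 = 2/3 ∫_0^{3} f(s) cos(2*pi*s) ds.
Integrating by parts twice (tabular method), an antiderivative of (3 - s**2) cos(2*pi*s) is -s**2*sin(2*pi*s)/(2*pi) - s*cos(2*pi*s)/(2*pi**2) + sin(2*pi*s)/(4*pi**3) + 3*sin(2*pi*s)/(2*pi); evaluating from 0 to 3: ∫_{0}^{3} (3 - s**2) cos(2*pi*s) ds = (-3/(2*pi**2)) - (0) = -3/(2*pi**2).
Hence a_6 = (2/3)·(-3/(2*pi**2)) = -1/pi**2.

-1/pi**2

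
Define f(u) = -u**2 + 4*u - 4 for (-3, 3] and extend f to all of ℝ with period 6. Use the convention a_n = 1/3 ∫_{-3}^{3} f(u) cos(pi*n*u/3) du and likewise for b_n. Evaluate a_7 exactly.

a_7 = 1/3 ∫_{-3}^{3} f(u) cos(7*pi*u/3) du.
Integrating by parts twice (tabular method), an antiderivative of (-u**2 + 4*u - 4) cos(7*pi*u/3) is -3*u**2*sin(7*pi*u/3)/(7*pi) + 12*u*sin(7*pi*u/3)/(7*pi) - 18*u*cos(7*pi*u/3)/(49*pi**2) - 12*sin(7*pi*u/3)/(7*pi) + 54*sin(7*pi*u/3)/(343*pi**3) + 36*cos(7*pi*u/3)/(49*pi**2); evaluating from -3 to 3: ∫_{-3}^{3} (-u**2 + 4*u - 4) cos(7*pi*u/3) du = (18/(49*pi**2)) - (-90/(49*pi**2)) = 108/(49*pi**2).
Hence a_7 = (1/3)·(108/(49*pi**2)) = 36/(49*pi**2).

36/(49*pi**2)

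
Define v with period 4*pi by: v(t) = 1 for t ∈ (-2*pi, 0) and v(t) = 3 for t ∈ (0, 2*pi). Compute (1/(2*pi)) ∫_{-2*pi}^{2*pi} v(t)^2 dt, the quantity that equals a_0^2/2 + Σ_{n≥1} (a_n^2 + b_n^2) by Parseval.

(1/(2*pi)) ∫_{-2*pi}^{2*pi} v(t)^2 dt = (1/(2*pi)) · (20*pi) = 10.

10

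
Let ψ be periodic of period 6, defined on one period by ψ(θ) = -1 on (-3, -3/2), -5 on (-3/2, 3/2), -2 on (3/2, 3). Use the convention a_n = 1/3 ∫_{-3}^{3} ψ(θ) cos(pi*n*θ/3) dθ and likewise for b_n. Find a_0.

a_0 = 1/3 ∫_{-3}^{3} ψ(θ) dθ = 1/3 · (-39/2) = -13/2.

-13/2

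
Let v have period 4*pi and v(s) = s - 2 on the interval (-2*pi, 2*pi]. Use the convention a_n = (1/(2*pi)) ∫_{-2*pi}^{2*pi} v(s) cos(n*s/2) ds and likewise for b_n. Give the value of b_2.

-2

b_2 = (1/(2*pi)) ∫_{-2*pi}^{2*pi} v(s) sin(s) ds.
Integrating by parts (boundary term plus one more integral), an antiderivative of (s - 2) sin(s) is -s*cos(s) + sin(s) + 2*cos(s); evaluating from -2*pi to 2*pi: ∫_{-2*pi}^{2*pi} (s - 2) sin(s) ds = (2 - 2*pi) - (2 + 2*pi) = -4*pi.
Hence b_2 = (1/(2*pi))·(-4*pi) = -2.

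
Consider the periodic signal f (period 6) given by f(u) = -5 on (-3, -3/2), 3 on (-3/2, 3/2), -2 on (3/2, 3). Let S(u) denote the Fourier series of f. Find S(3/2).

1/2

At u = 3/2 the one-sided limits are f(3/2^-) = 3 and f(3/2^+) = -2.
By Dirichlet's theorem the series converges to their average, [(3) + (-2)]/2 = 1/2.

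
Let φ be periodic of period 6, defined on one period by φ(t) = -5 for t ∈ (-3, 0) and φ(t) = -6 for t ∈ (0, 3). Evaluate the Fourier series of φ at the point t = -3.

-11/2

t = -3 differs from t = 3 by -1 full period(s), and the series is 6-periodic.
At t = 3 the one-sided limits are φ(3^-) = -6 and φ(3^+) = -5.
By Dirichlet's theorem the series converges to their average, [(-6) + (-5)]/2 = -11/2.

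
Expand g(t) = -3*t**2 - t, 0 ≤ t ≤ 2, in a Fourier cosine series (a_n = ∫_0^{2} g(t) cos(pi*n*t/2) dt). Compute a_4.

a_4 = ∫_0^{2} (-3*t**2 - t) cos(2*pi*t) dt.
Integrating by parts twice (tabular method), an antiderivative of (-3*t**2 - t) cos(2*pi*t) is -3*t**2*sin(2*pi*t)/(2*pi) - t*sin(2*pi*t)/(2*pi) - 3*t*cos(2*pi*t)/(2*pi**2) + 3*sin(2*pi*t)/(4*pi**3) - cos(2*pi*t)/(4*pi**2); evaluating from 0 to 2: ∫_{0}^{2} (-3*t**2 - t) cos(2*pi*t) dt = (-13/(4*pi**2)) - (-1/(4*pi**2)) = -3/pi**2.
Hence a_4 = -3/pi**2.

-3/pi**2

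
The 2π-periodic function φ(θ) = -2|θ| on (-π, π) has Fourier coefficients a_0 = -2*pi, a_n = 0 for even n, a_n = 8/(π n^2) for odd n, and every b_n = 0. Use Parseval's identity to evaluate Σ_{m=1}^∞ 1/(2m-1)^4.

Parseval: a_0^2/2 + Σ a_n^2 = (1/π) ∫_{-π}^{π} φ(θ)^2 dθ = 8*pi**2/3.
Subtract a_0^2/2 = 2*pi**2: Σ a_n^2 = 2*pi**2/3.
Only odd n contribute, with a_n^2 = 64/(π^2 n^4), so Σ_{m≥1} 1/(2m-1)^4 = π^2·(2*pi**2/3)/64 = pi**4/96.

pi**4/96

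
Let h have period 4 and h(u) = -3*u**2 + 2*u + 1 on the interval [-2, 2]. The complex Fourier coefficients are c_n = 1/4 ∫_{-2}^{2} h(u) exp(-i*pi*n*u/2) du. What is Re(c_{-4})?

-3/(2*pi**2)

Since h is real-valued, Re(c_{-4}) = 1/4 ∫_{-2}^{2} h(u) cos(-2*pi*u) du = a_{4}/2.
Integrating by parts twice (tabular method), an antiderivative of (-3*u**2 + 2*u + 1) cos(-2*pi*u) is -3*u**2*sin(2*pi*u)/(2*pi) + u*sin(2*pi*u)/pi - 3*u*cos(2*pi*u)/(2*pi**2) + 3*sin(2*pi*u)/(4*pi**3) + sin(2*pi*u)/(2*pi) + cos(2*pi*u)/(2*pi**2); evaluating from -2 to 2: ∫_{-2}^{2} (-3*u**2 + 2*u + 1) cos(-2*pi*u) du = (-5/(2*pi**2)) - (7/(2*pi**2)) = -6/pi**2.
Hence Re(c_{-4}) = (1/4)·(-6/pi**2) = -3/(2*pi**2).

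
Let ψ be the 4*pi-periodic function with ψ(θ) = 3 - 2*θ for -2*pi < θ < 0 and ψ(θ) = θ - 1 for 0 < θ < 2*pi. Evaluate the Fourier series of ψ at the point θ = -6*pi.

1 + 3*pi

θ = -6*pi differs from θ = 2*pi by -2 full period(s), and the series is 4*pi-periodic.
At θ = 2*pi the one-sided limits are ψ(2*pi^-) = -1 + 2*pi and ψ(2*pi^+) = 3 + 4*pi.
By Dirichlet's theorem the series converges to their average, [(-1 + 2*pi) + (3 + 4*pi)]/2 = 1 + 3*pi.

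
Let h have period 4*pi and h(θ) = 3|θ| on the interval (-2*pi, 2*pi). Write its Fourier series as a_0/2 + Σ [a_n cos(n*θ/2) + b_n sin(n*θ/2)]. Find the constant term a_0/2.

3*pi

a_0 = (1/(2*pi)) ∫_{-2*pi}^{2*pi} h(θ) dθ = (1/(2*pi)) · (12*pi**2) = 6*pi.
So the constant term a_0/2 = 3*pi.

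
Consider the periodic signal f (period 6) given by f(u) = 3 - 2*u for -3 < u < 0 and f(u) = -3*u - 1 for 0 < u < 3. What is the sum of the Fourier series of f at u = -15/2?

6

u = -15/2 differs from u = -3/2 by -1 full period(s), and the series is 6-periodic.
f is continuous at u = -3/2 with value 6, so the series converges to 6 there.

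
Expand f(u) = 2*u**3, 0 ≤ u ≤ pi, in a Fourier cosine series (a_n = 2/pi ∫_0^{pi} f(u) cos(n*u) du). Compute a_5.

12*(4 - 25*pi**2)/(625*pi)

a_5 = 2/pi ∫_0^{pi} (2*u**3) cos(5*u) du.
Integrating by parts three times (tabular method), an antiderivative of (2*u**3) cos(5*u) is 2*u**3*sin(5*u)/5 + 6*u**2*cos(5*u)/25 - 12*u*sin(5*u)/125 - 12*cos(5*u)/625; evaluating from 0 to pi: ∫_{0}^{pi} (2*u**3) cos(5*u) du = (12/625 - 6*pi**2/25) - (-12/625) = 24/625 - 6*pi**2/25.
Hence a_5 = (2/pi)·(24/625 - 6*pi**2/25) = 12*(4 - 25*pi**2)/(625*pi).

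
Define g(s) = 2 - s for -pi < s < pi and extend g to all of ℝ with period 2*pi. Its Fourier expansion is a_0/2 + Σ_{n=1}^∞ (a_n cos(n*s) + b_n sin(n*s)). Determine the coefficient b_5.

-2/5

b_5 = 1/pi ∫_{-pi}^{pi} g(s) sin(5*s) ds.
Integrating by parts (boundary term plus one more integral), an antiderivative of (2 - s) sin(5*s) is s*cos(5*s)/5 - sin(5*s)/25 - 2*cos(5*s)/5; evaluating from -pi to pi: ∫_{-pi}^{pi} (2 - s) sin(5*s) ds = (2/5 - pi/5) - (2/5 + pi/5) = -2*pi/5.
Hence b_5 = (1/pi)·(-2*pi/5) = -2/5.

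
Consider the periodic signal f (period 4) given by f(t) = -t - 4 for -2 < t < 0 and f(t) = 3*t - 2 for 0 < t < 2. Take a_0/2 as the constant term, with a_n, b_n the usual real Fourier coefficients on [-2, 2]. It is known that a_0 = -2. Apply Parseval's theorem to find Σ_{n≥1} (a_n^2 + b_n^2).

Parseval: a_0^2/2 + Σ_{n≥1} (a_n^2+b_n^2) = 1/2 ∫_{-2}^{2} f(t)^2 dt = 40/3.
Subtract a_0^2/2 = 2: Σ (a_n^2+b_n^2) = 34/3.

34/3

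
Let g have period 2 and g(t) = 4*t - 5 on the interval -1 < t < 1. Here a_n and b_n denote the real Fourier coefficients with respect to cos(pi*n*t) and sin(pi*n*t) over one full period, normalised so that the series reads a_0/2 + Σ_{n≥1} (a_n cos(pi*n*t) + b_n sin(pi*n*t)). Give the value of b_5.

b_5 = ∫_{-1}^{1} g(t) sin(5*pi*t) dt.
Integrating by parts (boundary term plus one more integral), an antiderivative of (4*t - 5) sin(5*pi*t) is -4*t*cos(5*pi*t)/(5*pi) + 4*sin(5*pi*t)/(25*pi**2) + cos(5*pi*t)/pi; evaluating from -1 to 1: ∫_{-1}^{1} (4*t - 5) sin(5*pi*t) dt = (-1/(5*pi)) - (-9/(5*pi)) = 8/(5*pi).
Hence b_5 = 8/(5*pi).

8/(5*pi)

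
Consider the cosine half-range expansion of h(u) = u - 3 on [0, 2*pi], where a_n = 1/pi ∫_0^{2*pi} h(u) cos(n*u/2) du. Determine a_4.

a_4 = 1/pi ∫_0^{2*pi} (u - 3) cos(2*u) du.
Integrating by parts (boundary term plus one more integral), an antiderivative of (u - 3) cos(2*u) is u*sin(2*u)/2 - 3*sin(2*u)/2 + cos(2*u)/4; evaluating from 0 to 2*pi: ∫_{0}^{2*pi} (u - 3) cos(2*u) du = (1/4) - (1/4) = 0.
Hence a_4 = (1/pi)·(0) = 0.

0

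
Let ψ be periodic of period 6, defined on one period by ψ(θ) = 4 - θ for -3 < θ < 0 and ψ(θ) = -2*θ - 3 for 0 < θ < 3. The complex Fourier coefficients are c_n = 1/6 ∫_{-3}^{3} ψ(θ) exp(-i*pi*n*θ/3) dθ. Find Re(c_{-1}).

3/pi**2

Since ψ is real-valued, Re(c_{-1}) = 1/6 ∫_{-3}^{3} ψ(θ) cos(-pi*θ/3) dθ = a_{1}/2.
Split the integral at the breakpoints.
Integrating by parts (boundary term plus one more integral), an antiderivative of (4 - θ) cos(-pi*θ/3) is -3*θ*sin(pi*θ/3)/pi + 12*sin(pi*θ/3)/pi - 9*cos(pi*θ/3)/pi**2; evaluating from -3 to 0: ∫_{-3}^{0} (4 - θ) cos(-pi*θ/3) dθ = (-9/pi**2) - (9/pi**2) = -18/pi**2.
Integrating by parts (boundary term plus one more integral), an antiderivative of (-2*θ - 3) cos(-pi*θ/3) is -6*θ*sin(pi*θ/3)/pi - 9*sin(pi*θ/3)/pi - 18*cos(pi*θ/3)/pi**2; evaluating from 0 to 3: ∫_{0}^{3} (-2*θ - 3) cos(-pi*θ/3) dθ = (18/pi**2) - (-18/pi**2) = 36/pi**2.
So ∫_{-3}^{3} ψ(θ) cos(-pi*θ/3) dθ = 18/pi**2.
Hence Re(c_{-1}) = (1/6)·(18/pi**2) = 3/pi**2.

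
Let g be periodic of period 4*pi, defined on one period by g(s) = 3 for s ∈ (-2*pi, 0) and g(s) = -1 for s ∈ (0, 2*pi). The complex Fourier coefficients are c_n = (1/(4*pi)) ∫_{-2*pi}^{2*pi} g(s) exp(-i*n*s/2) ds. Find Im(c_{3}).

4/(3*pi)

Since g is real-valued, Im(c_{3}) = -(1/(4*pi)) ∫_{-2*pi}^{2*pi} g(s) sin(3*s/2) ds = -b_{3}/2.
Split the integral at the breakpoints.
Directly, an antiderivative of (3) sin(3*s/2) is -2*cos(3*s/2); evaluating from -2*pi to 0: ∫_{-2*pi}^{0} (3) sin(3*s/2) ds = (-2) - (2) = -4.
Directly, an antiderivative of (-1) sin(3*s/2) is 2*cos(3*s/2)/3; evaluating from 0 to 2*pi: ∫_{0}^{2*pi} (-1) sin(3*s/2) ds = (-2/3) - (2/3) = -4/3.
So ∫_{-2*pi}^{2*pi} g(s) sin(3*s/2) ds = -16/3.
Hence Im(c_{3}) = (-1/(4*pi))·(-16/3) = 4/(3*pi).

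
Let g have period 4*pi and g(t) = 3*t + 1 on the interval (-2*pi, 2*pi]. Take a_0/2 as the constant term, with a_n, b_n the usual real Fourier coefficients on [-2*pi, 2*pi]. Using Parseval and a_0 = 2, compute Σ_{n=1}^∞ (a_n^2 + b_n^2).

24*pi**2

Parseval: a_0^2/2 + Σ_{n≥1} (a_n^2+b_n^2) = (1/(2*pi)) ∫_{-2*pi}^{2*pi} g(t)^2 dt = 2 + 24*pi**2.
Subtract a_0^2/2 = 2: Σ (a_n^2+b_n^2) = 24*pi**2.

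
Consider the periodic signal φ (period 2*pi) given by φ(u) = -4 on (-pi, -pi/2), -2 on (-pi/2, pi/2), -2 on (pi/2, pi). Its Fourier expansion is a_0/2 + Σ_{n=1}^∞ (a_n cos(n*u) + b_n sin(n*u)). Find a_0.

a_0 = 1/pi ∫_{-pi}^{pi} φ(u) du = 1/pi · (-5*pi) = -5.

-5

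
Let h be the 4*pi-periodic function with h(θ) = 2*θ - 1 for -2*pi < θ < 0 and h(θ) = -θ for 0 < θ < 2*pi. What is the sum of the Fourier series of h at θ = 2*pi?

θ = 2*pi differs from θ = -2*pi by 1 full period(s), and the series is 4*pi-periodic.
At θ = -2*pi the one-sided limits are h(-2*pi^-) = -2*pi and h(-2*pi^+) = -4*pi - 1.
By Dirichlet's theorem the series converges to their average, [(-2*pi) + (-4*pi - 1)]/2 = -3*pi - 1/2.

-3*pi - 1/2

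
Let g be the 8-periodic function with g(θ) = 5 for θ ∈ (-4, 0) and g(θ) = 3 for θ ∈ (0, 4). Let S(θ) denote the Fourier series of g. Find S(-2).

g is continuous at θ = -2 with value 5, so the series converges to 5 there.

5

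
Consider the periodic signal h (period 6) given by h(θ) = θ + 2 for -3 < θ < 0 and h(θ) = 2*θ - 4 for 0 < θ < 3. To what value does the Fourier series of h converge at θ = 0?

-1

At θ = 0 the one-sided limits are h(0^-) = 2 and h(0^+) = -4.
By Dirichlet's theorem the series converges to their average, [(2) + (-4)]/2 = -1.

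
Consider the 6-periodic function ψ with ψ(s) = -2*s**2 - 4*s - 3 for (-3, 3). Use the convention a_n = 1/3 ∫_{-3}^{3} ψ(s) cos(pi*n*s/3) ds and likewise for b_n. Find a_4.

a_4 = 1/3 ∫_{-3}^{3} ψ(s) cos(4*pi*s/3) ds.
Integrating by parts twice (tabular method), an antiderivative of (-2*s**2 - 4*s - 3) cos(4*pi*s/3) is -3*s**2*sin(4*pi*s/3)/(2*pi) - 3*s*sin(4*pi*s/3)/pi - 9*s*cos(4*pi*s/3)/(4*pi**2) - 9*sin(4*pi*s/3)/(4*pi) + 27*sin(4*pi*s/3)/(16*pi**3) - 9*cos(4*pi*s/3)/(4*pi**2); evaluating from -3 to 3: ∫_{-3}^{3} (-2*s**2 - 4*s - 3) cos(4*pi*s/3) ds = (-9/pi**2) - (9/(2*pi**2)) = -27/(2*pi**2).
Hence a_4 = (1/3)·(-27/(2*pi**2)) = -9/(2*pi**2).

-9/(2*pi**2)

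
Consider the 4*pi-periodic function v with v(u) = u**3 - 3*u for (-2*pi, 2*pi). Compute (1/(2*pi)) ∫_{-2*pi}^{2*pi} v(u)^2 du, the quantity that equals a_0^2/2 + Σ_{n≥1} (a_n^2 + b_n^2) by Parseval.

8*pi**2*(-168*pi**2 + 105 + 80*pi**4)/35

(1/(2*pi)) ∫_{-2*pi}^{2*pi} v(u)^2 du = (1/(2*pi)) · (16*pi**3*(-168*pi**2 + 105 + 80*pi**4)/35) = 8*pi**2*(-168*pi**2 + 105 + 80*pi**4)/35.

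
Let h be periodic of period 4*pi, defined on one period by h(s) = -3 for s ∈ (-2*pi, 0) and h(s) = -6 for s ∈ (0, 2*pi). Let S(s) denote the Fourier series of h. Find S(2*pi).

-9/2

At s = 2*pi the one-sided limits are h(2*pi^-) = -6 and h(2*pi^+) = -3.
By Dirichlet's theorem the series converges to their average, [(-6) + (-3)]/2 = -9/2.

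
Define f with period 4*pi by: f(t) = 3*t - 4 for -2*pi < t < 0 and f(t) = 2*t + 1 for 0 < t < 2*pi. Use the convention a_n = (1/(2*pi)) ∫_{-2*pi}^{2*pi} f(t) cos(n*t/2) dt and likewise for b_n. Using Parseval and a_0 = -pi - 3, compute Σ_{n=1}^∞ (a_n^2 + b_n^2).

Parseval: a_0^2/2 + Σ_{n≥1} (a_n^2+b_n^2) = (1/(2*pi)) ∫_{-2*pi}^{2*pi} f(t)^2 dt = 17 + 28*pi + 52*pi**2/3.
Subtract a_0^2/2 = (3 + pi)**2/2: Σ (a_n^2+b_n^2) = 25/2 + 25*pi + 101*pi**2/6.

25/2 + 25*pi + 101*pi**2/6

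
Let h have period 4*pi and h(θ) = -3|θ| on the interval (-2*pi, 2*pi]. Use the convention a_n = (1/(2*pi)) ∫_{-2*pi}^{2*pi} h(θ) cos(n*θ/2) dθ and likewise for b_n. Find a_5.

a_5 = (1/(2*pi)) ∫_{-2*pi}^{2*pi} h(θ) cos(5*θ/2) dθ.
h is even and cos(5*θ/2) is even, so the integrand is even and a_5 = 1/pi ∫_0^{2*pi} h(θ) cos(5*θ/2) dθ.
Integrating by parts (boundary term plus one more integral), an antiderivative of (-3*θ) cos(5*θ/2) is -6*θ*sin(5*θ/2)/5 - 12*cos(5*θ/2)/25; evaluating from 0 to 2*pi: ∫_{0}^{2*pi} (-3*θ) cos(5*θ/2) dθ = (12/25) - (-12/25) = 24/25.
Hence a_5 = (1/pi)·(24/25) = 24/(25*pi).

24/(25*pi)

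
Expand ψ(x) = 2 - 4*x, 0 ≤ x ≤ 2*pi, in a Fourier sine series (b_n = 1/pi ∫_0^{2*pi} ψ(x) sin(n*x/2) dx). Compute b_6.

b_6 = 1/pi ∫_0^{2*pi} (2 - 4*x) sin(3*x) dx.
Integrating by parts (boundary term plus one more integral), an antiderivative of (2 - 4*x) sin(3*x) is 4*x*cos(3*x)/3 - 4*sin(3*x)/9 - 2*cos(3*x)/3; evaluating from 0 to 2*pi: ∫_{0}^{2*pi} (2 - 4*x) sin(3*x) dx = (-2/3 + 8*pi/3) - (-2/3) = 8*pi/3.
Hence b_6 = (1/pi)·(8*pi/3) = 8/3.

8/3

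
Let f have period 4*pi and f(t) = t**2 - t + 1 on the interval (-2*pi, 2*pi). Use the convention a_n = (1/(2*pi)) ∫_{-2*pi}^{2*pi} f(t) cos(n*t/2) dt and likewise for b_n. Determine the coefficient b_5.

-4/5

b_5 = (1/(2*pi)) ∫_{-2*pi}^{2*pi} f(t) sin(5*t/2) dt.
Integrating by parts twice (tabular method), an antiderivative of (t**2 - t + 1) sin(5*t/2) is -2*t**2*cos(5*t/2)/5 + 8*t*sin(5*t/2)/25 + 2*t*cos(5*t/2)/5 - 4*sin(5*t/2)/25 - 34*cos(5*t/2)/125; evaluating from -2*pi to 2*pi: ∫_{-2*pi}^{2*pi} (t**2 - t + 1) sin(5*t/2) dt = (-4*pi/5 + 34/125 + 8*pi**2/5) - (34/125 + 4*pi/5 + 8*pi**2/5) = -8*pi/5.
Hence b_5 = (1/(2*pi))·(-8*pi/5) = -4/5.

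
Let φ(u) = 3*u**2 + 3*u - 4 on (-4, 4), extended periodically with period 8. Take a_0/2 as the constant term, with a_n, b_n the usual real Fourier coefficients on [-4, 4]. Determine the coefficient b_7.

b_7 = 1/4 ∫_{-4}^{4} φ(u) sin(7*pi*u/4) du.
Integrating by parts twice (tabular method), an antiderivative of (3*u**2 + 3*u - 4) sin(7*pi*u/4) is -12*u**2*cos(7*pi*u/4)/(7*pi) + 96*u*sin(7*pi*u/4)/(49*pi**2) - 12*u*cos(7*pi*u/4)/(7*pi) + 48*sin(7*pi*u/4)/(49*pi**2) + 384*cos(7*pi*u/4)/(343*pi**3) + 16*cos(7*pi*u/4)/(7*pi); evaluating from -4 to 4: ∫_{-4}^{4} (3*u**2 + 3*u - 4) sin(7*pi*u/4) du = (-384/(343*pi**3) + 32/pi) - (128*(-3 + 49*pi**2)/(343*pi**3)) = 96/(7*pi).
Hence b_7 = (1/4)·(96/(7*pi)) = 24/(7*pi).

24/(7*pi)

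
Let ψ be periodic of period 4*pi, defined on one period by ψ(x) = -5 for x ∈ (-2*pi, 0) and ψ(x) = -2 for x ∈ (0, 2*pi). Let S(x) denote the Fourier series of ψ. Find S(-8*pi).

x = -8*pi differs from x = 0 by -2 full period(s), and the series is 4*pi-periodic.
At x = 0 the one-sided limits are ψ(0^-) = -5 and ψ(0^+) = -2.
By Dirichlet's theorem the series converges to their average, [(-5) + (-2)]/2 = -7/2.

-7/2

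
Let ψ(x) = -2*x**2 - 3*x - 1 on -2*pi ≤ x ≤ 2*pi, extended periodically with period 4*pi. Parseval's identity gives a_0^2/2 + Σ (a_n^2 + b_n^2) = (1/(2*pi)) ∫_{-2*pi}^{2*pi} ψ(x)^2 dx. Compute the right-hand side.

2 + 104*pi**2/3 + 128*pi**4/5

(1/(2*pi)) ∫_{-2*pi}^{2*pi} ψ(x)^2 dx = (1/(2*pi)) · (4*pi*(15 + 260*pi**2 + 192*pi**4)/15) = 2 + 104*pi**2/3 + 128*pi**4/5.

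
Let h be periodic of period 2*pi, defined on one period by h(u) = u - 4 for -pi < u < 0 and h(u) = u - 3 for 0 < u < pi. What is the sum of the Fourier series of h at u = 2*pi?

u = 2*pi differs from u = 0 by 1 full period(s), and the series is 2*pi-periodic.
At u = 0 the one-sided limits are h(0^-) = -4 and h(0^+) = -3.
By Dirichlet's theorem the series converges to their average, [(-4) + (-3)]/2 = -7/2.

-7/2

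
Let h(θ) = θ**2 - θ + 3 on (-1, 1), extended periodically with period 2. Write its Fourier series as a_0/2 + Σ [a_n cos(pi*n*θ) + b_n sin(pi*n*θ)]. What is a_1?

-4/pi**2

a_1 = ∫_{-1}^{1} h(θ) cos(pi*θ) dθ.
Integrating by parts twice (tabular method), an antiderivative of (θ**2 - θ + 3) cos(pi*θ) is θ**2*sin(pi*θ)/pi - θ*sin(pi*θ)/pi + 2*θ*cos(pi*θ)/pi**2 - 2*sin(pi*θ)/pi**3 + 3*sin(pi*θ)/pi - cos(pi*θ)/pi**2; evaluating from -1 to 1: ∫_{-1}^{1} (θ**2 - θ + 3) cos(pi*θ) dθ = (-1/pi**2) - (3/pi**2) = -4/pi**2.
Hence a_1 = -4/pi**2.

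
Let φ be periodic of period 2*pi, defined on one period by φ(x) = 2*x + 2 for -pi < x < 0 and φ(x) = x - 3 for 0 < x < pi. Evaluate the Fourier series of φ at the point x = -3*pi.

x = -3*pi differs from x = -pi by -1 full period(s), and the series is 2*pi-periodic.
At x = -pi the one-sided limits are φ(-pi^-) = -3 + pi and φ(-pi^+) = 2 - 2*pi.
By Dirichlet's theorem the series converges to their average, [(-3 + pi) + (2 - 2*pi)]/2 = -pi/2 - 1/2.

-pi/2 - 1/2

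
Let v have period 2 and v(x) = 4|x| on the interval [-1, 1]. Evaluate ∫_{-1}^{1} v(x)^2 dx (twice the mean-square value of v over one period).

32/3

∫_{-1}^{1} v(x)^2 dx = 32/3.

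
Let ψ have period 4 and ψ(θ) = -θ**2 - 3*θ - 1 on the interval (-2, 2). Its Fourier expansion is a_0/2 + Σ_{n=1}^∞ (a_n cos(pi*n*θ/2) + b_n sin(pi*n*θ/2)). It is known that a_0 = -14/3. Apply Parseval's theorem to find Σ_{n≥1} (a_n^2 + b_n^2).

Parseval: a_0^2/2 + Σ_{n≥1} (a_n^2+b_n^2) = 1/2 ∫_{-2}^{2} ψ(θ)^2 dθ = 566/15.
Subtract a_0^2/2 = 98/9: Σ (a_n^2+b_n^2) = 1208/45.

1208/45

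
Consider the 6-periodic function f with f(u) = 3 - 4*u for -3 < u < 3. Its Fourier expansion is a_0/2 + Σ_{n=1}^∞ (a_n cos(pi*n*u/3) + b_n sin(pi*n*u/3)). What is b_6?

4/pi

b_6 = 1/3 ∫_{-3}^{3} f(u) sin(2*pi*u) du.
Integrating by parts (boundary term plus one more integral), an antiderivative of (3 - 4*u) sin(2*pi*u) is 2*u*cos(2*pi*u)/pi - sin(2*pi*u)/pi**2 - 3*cos(2*pi*u)/(2*pi); evaluating from -3 to 3: ∫_{-3}^{3} (3 - 4*u) sin(2*pi*u) du = (9/(2*pi)) - (-15/(2*pi)) = 12/pi.
Hence b_6 = (1/3)·(12/pi) = 4/pi.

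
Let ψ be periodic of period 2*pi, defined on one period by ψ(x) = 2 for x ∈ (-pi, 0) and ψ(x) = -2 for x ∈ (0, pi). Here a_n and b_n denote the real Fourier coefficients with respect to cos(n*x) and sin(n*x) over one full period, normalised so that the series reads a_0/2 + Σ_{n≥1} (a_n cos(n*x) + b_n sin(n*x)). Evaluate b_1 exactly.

b_1 = 1/pi ∫_{-pi}^{pi} ψ(x) sin(x) dx.
ψ is odd and sin(x) is odd, so the integrand is even and b_1 = 2/pi ∫_0^{pi} ψ(x) sin(x) dx.
Directly, an antiderivative of (-2) sin(x) is 2*cos(x); evaluating from 0 to pi: ∫_{0}^{pi} (-2) sin(x) dx = (-2) - (2) = -4.
Hence b_1 = (2/pi)·(-4) = -8/pi.

-8/pi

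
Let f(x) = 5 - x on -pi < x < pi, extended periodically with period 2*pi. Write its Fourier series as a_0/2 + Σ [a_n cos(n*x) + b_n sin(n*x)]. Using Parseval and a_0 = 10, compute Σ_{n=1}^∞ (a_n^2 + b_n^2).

Parseval: a_0^2/2 + Σ_{n≥1} (a_n^2+b_n^2) = 1/pi ∫_{-pi}^{pi} f(x)^2 dx = 2*pi**2/3 + 50.
Subtract a_0^2/2 = 50: Σ (a_n^2+b_n^2) = 2*pi**2/3.

2*pi**2/3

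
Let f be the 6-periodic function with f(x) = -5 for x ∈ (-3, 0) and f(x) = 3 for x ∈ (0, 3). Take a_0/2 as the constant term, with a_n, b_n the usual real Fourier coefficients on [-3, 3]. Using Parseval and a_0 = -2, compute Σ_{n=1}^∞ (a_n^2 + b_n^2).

32

Parseval: a_0^2/2 + Σ_{n≥1} (a_n^2+b_n^2) = 1/3 ∫_{-3}^{3} f(x)^2 dx = 34.
Subtract a_0^2/2 = 2: Σ (a_n^2+b_n^2) = 32.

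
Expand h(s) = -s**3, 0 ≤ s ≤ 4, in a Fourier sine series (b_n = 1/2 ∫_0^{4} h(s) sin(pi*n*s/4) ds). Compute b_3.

b_3 = 1/2 ∫_0^{4} (-s**3) sin(3*pi*s/4) ds.
Integrating by parts three times (tabular method), an antiderivative of (-s**3) sin(3*pi*s/4) is 4*s**3*cos(3*pi*s/4)/(3*pi) - 16*s**2*sin(3*pi*s/4)/(3*pi**2) - 128*s*cos(3*pi*s/4)/(9*pi**3) + 512*sin(3*pi*s/4)/(27*pi**4); evaluating from 0 to 4: ∫_{0}^{4} (-s**3) sin(3*pi*s/4) ds = (256*(2 - 3*pi**2)/(9*pi**3)) - (0) = 256*(2 - 3*pi**2)/(9*pi**3).
Hence b_3 = (1/2)·(256*(2 - 3*pi**2)/(9*pi**3)) = 128*(2 - 3*pi**2)/(9*pi**3).

128*(2 - 3*pi**2)/(9*pi**3)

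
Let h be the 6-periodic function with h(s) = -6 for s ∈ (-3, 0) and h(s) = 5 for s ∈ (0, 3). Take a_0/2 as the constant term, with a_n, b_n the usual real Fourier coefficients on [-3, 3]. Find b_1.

22/pi

b_1 = 1/3 ∫_{-3}^{3} h(s) sin(pi*s/3) ds.
Split the integral at the breakpoints.
Directly, an antiderivative of (-6) sin(pi*s/3) is 18*cos(pi*s/3)/pi; evaluating from -3 to 0: ∫_{-3}^{0} (-6) sin(pi*s/3) ds = (18/pi) - (-18/pi) = 36/pi.
Directly, an antiderivative of (5) sin(pi*s/3) is -15*cos(pi*s/3)/pi; evaluating from 0 to 3: ∫_{0}^{3} (5) sin(pi*s/3) ds = (15/pi) - (-15/pi) = 30/pi.
Summing the pieces and multiplying by (1/3) gives b_1 = 22/pi.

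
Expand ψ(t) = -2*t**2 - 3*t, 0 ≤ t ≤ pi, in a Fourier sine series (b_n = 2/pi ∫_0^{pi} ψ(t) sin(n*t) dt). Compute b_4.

3/2 + pi

b_4 = 2/pi ∫_0^{pi} (-2*t**2 - 3*t) sin(4*t) dt.
Integrating by parts twice (tabular method), an antiderivative of (-2*t**2 - 3*t) sin(4*t) is t**2*cos(4*t)/2 - t*sin(4*t)/4 + 3*t*cos(4*t)/4 - 3*sin(4*t)/16 - cos(4*t)/16; evaluating from 0 to pi: ∫_{0}^{pi} (-2*t**2 - 3*t) sin(4*t) dt = (-1/16 + 3*pi/4 + pi**2/2) - (-1/16) = pi*(3 + 2*pi)/4.
Hence b_4 = (2/pi)·(pi*(3 + 2*pi)/4) = 3/2 + pi.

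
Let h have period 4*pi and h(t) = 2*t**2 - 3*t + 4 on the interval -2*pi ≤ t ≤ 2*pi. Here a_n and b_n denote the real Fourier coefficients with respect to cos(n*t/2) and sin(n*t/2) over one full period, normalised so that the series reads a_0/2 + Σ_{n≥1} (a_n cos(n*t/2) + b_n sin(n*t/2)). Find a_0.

8 + 16*pi**2/3

a_0 = (1/(2*pi)) ∫_{-2*pi}^{2*pi} h(t) dt = (1/(2*pi)) · (16*pi + 32*pi**3/3) = 8 + 16*pi**2/3.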